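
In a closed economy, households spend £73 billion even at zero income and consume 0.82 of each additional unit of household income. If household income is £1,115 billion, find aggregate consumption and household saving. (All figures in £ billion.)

C = 73 + 0.82(1115) = 73 + 914.3 = 987.3
S = Y − C = 1115 − 987.3 = 127.7

C = 987.3; S = 127.7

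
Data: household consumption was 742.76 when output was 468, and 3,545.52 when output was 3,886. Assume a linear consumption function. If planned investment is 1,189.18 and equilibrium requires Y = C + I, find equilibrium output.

Y = 8601

MPC = (3545.52 − 742.76)/(3886 − 468) = 2802.76/3418 = 0.82
a = 742.76 − 0.82(468) = 359
Equilibrium: Y = 359 + 0.82Y + 1189.18
0.18Y = 1548.18, so Y = 1548.18/0.18 = 8601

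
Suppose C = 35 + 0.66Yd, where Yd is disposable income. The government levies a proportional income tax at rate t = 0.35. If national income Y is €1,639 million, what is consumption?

Yd = (1 − 0.35)(1639) = 0.65(1639) = 1065.35
C = 35 + 0.66(1065.35) = 35 + 703.131 = 738.131

C = 738.131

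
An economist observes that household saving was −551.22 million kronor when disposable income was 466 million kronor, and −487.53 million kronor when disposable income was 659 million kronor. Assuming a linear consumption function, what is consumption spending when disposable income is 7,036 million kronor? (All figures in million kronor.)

MPS = ΔS/ΔY = (-487.53 − (-551.22))/(659 − 466) = 63.69/193 = 0.33
MPC = 1 − MPS = 0.67
Autonomous saving = -551.22 − 0.33(466) = -705, so a = 705
C = 705 + 0.67(7036) = 705 + 4714.12 = 5419.12

C = 5419.12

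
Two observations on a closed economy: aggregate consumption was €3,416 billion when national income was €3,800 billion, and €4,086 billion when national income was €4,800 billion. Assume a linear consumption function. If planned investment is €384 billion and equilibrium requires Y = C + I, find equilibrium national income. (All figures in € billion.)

Y = 3800

MPC = (4086 − 3416)/(4800 − 3800) = 670/1000 = 0.67
a = 3416 − 0.67(3800) = 870
Equilibrium: Y = 870 + 0.67Y + 384
0.33Y = 1254, so Y = 1254/0.33 = 3800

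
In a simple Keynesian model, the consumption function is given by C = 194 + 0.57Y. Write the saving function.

S = Y − C = Y − (194 + 0.57Y) = -194 + (1 − 0.57)Y

S = -194 + 0.43Y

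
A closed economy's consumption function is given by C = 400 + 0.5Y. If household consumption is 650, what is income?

Y = 500

400 + 0.5Y = 650
0.5Y = 250, so Y = 250/0.5 = 500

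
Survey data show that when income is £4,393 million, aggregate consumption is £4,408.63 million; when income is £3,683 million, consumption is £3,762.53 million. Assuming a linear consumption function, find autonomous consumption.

a = 411

MPC = ΔC/ΔY = (4408.63 − 3762.53)/(4393 − 3683) = 646.1/710 = 0.91
a = C − MPC·Y = 3762.53 − 0.91(3683) = 3762.53 − 3351.53 = 411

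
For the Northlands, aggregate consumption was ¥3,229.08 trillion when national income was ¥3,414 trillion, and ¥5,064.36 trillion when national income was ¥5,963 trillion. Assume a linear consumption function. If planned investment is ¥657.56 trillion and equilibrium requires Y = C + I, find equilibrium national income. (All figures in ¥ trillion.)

Y = 5102

MPC = (5064.36 − 3229.08)/(5963 − 3414) = 1835.28/2549 = 0.72
a = 3229.08 − 0.72(3414) = 771
Equilibrium: Y = 771 + 0.72Y + 657.56
0.28Y = 1428.56, so Y = 1428.56/0.28 = 5102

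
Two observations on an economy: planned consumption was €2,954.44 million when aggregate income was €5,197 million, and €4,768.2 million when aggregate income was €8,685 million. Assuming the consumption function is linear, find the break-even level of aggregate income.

Y = 525

MPC = (4768.2 − 2954.44)/(8685 − 5197) = 1813.76/3488 = 0.52
a = 2954.44 − 0.52(5197) = 2954.44 − 2702.44 = 252
Break-even: Y = a/(1−MPC) = 252/0.48 = 525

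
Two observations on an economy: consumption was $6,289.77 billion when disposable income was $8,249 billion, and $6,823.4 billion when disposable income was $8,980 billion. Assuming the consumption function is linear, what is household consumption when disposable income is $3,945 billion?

MPC = (6823.4 − 6289.77)/(8980 − 8249) = 533.63/731 = 0.73
a = 6289.77 − 0.73(8249) = 6289.77 − 6021.77 = 268
C = 268 + 0.73(3945) = 268 + 2879.85 = 3147.85

C = 3147.85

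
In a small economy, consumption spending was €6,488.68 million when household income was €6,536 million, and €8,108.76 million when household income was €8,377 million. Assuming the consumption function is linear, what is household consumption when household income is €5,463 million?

C = 5544.44

MPC = (8108.76 − 6488.68)/(8377 − 6536) = 1620.08/1841 = 0.88
a = 6488.68 − 0.88(6536) = 6488.68 − 5751.68 = 737
C = 737 + 0.88(5463) = 737 + 4807.44 = 5544.44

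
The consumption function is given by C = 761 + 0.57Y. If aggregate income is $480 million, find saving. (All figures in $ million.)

S = -554.6

C = 761 + 0.57(480) = 761 + 273.6 = 1034.6
S = Y − C = 480 − 1034.6 = -554.6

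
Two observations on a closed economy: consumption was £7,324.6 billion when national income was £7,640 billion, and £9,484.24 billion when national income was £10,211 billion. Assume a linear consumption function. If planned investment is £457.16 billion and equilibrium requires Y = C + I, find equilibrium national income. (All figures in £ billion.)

MPC = (9484.24 − 7324.6)/(10211 − 7640) = 2159.64/2571 = 0.84
a = 7324.6 − 0.84(7640) = 907
Equilibrium: Y = 907 + 0.84Y + 457.16
0.16Y = 1364.16, so Y = 1364.16/0.16 = 8526

Y = 8526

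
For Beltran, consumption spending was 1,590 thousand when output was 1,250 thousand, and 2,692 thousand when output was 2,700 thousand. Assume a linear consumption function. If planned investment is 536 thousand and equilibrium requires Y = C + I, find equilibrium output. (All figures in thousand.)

MPC = (2692 − 1590)/(2700 − 1250) = 1102/1450 = 0.76
a = 1590 − 0.76(1250) = 640
Equilibrium: Y = 640 + 0.76Y + 536
0.24Y = 1176, so Y = 1176/0.24 = 4900

Y = 4900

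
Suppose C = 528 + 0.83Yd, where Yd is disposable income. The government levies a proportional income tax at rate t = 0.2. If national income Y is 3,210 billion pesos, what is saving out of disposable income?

S = -91.44

Yd = (1 − 0.2)(3210) = 0.8(3210) = 2568
C = 528 + 0.83(2568) = 528 + 2131.44 = 2659.44
S = Yd − C = 2568 − 2659.44 = -91.44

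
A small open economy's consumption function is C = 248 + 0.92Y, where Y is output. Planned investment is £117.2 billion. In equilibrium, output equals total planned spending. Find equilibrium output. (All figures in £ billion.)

Y = 4565

Y = C + I = 248 + 0.92Y + 117.2
Y − 0.92Y = 365.2
0.08Y = 365.2, so Y = 365.2/0.08 = 4565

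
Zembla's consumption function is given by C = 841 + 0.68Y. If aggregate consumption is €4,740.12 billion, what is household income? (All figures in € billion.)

Y = 5734

841 + 0.68Y = 4740.12
0.68Y = 3899.12, so Y = 3899.12/0.68 = 5734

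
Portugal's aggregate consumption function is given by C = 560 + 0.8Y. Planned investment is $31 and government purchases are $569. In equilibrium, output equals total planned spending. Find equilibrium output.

Y = 5800

Y = C + I + G = 560 + 0.8Y + 31 + 569
Y − 0.8Y = 1160
0.2Y = 1160, so Y = 1160/0.2 = 5800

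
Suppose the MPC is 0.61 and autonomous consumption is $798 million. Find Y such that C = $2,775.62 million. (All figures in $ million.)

Y = 3242

798 + 0.61Y = 2775.62
0.61Y = 1977.62, so Y = 1977.62/0.61 = 3242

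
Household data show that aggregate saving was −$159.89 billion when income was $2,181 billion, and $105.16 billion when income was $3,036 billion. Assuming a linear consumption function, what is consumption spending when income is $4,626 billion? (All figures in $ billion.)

MPS = ΔS/ΔY = (105.16 − (-159.89))/(3036 − 2181) = 265.05/855 = 0.31
MPC = 1 − MPS = 0.69
Autonomous saving = -159.89 − 0.31(2181) = -836, so a = 836
C = 836 + 0.69(4626) = 836 + 3191.94 = 4027.94

C = 4027.94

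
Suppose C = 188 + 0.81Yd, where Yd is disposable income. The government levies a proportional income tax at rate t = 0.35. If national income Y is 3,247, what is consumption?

C = 1897.5455

Yd = (1 − 0.35)(3247) = 0.65(3247) = 2110.55
C = 188 + 0.81(2110.55) = 188 + 1709.5455 = 1897.5455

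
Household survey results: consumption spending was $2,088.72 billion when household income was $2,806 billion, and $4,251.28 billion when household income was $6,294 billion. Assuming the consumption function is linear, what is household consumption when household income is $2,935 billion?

C = 2168.7

MPC = (4251.28 − 2088.72)/(6294 − 2806) = 2162.56/3488 = 0.62
a = 2088.72 − 0.62(2806) = 2088.72 − 1739.72 = 349
C = 349 + 0.62(2935) = 349 + 1819.7 = 2168.7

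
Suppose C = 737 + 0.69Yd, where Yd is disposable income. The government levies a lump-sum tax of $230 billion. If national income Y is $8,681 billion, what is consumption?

C = 6568.19

Yd = Y − T = 8681 − 230 = 8451
C = 737 + 0.69(8451) = 737 + 5831.19 = 6568.19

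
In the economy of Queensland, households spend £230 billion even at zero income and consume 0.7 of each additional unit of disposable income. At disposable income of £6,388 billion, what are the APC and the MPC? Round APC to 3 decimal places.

APC = 0.736; MPC = 0.7

MPC = 0.7 (the slope of the consumption function)
C = 230 + 0.7(6388) = 4701.6, so APC = 4701.6/6388 = 0.736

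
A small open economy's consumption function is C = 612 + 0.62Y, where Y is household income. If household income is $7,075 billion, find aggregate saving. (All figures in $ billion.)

S = 2076.5

C = 612 + 0.62(7075) = 612 + 4386.5 = 4998.5
S = Y − C = 7075 − 4998.5 = 2076.5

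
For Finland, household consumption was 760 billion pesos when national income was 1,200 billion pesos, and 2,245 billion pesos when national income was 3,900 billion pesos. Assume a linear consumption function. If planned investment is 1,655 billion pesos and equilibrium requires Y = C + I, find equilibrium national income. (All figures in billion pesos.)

MPC = (2245 − 760)/(3900 − 1200) = 1485/2700 = 0.55
a = 760 − 0.55(1200) = 100
Equilibrium: Y = 100 + 0.55Y + 1655
0.45Y = 1755, so Y = 1755/0.45 = 3900

Y = 3900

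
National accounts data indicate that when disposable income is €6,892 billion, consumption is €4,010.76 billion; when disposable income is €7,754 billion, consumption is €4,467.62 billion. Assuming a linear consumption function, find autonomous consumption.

a = 358

MPC = ΔC/ΔY = (4467.62 − 4010.76)/(7754 − 6892) = 456.86/862 = 0.53
a = C − MPC·Y = 4010.76 − 0.53(6892) = 4010.76 − 3652.76 = 358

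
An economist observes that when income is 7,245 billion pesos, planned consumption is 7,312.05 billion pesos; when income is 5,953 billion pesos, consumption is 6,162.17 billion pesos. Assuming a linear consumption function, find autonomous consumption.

MPC = ΔC/ΔY = (7312.05 − 6162.17)/(7245 − 5953) = 1149.88/1292 = 0.89
a = C − MPC·Y = 6162.17 − 0.89(5953) = 6162.17 − 5298.17 = 864

a = 864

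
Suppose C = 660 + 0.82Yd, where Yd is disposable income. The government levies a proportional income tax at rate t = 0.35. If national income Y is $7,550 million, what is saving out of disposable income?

S = 223.35

Yd = (1 − 0.35)(7550) = 0.65(7550) = 4907.5
C = 660 + 0.82(4907.5) = 660 + 4024.15 = 4684.15
S = Yd − C = 4907.5 − 4684.15 = 223.35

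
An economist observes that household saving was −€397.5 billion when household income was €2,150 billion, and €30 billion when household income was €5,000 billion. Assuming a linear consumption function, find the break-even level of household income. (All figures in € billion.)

MPS = ΔS/ΔY = (30 − (-397.5))/(5000 − 2150) = 427.5/2850 = 0.15
MPC = 1 − MPS = 0.85
From S(2150) = -397.5: −a + 0.15(2150) = -397.5, so a = 322.5 − (-397.5) = 720
Break-even (S = 0): Y = a/MPS = 720/0.15 = 4800

Y = 4800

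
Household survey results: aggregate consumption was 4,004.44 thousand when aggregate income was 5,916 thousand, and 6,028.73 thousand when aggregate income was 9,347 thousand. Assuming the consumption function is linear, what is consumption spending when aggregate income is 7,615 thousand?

MPC = (6028.73 − 4004.44)/(9347 − 5916) = 2024.29/3431 = 0.59
a = 4004.44 − 0.59(5916) = 4004.44 − 3490.44 = 514
C = 514 + 0.59(7615) = 514 + 4492.85 = 5006.85

C = 5006.85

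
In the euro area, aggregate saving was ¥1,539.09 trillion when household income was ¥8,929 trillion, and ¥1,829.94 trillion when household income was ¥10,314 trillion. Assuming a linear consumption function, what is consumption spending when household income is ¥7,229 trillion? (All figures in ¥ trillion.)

MPS = ΔS/ΔY = (1829.94 − 1539.09)/(10314 − 8929) = 290.85/1385 = 0.21
MPC = 1 − MPS = 0.79
Autonomous saving = 1539.09 − 0.21(8929) = -336, so a = 336
C = 336 + 0.79(7229) = 336 + 5710.91 = 6046.91

C = 6046.91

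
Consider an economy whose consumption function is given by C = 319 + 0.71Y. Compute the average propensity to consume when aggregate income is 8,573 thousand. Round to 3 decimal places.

APC = 0.747

C = 319 + 0.71(8573) = 6405.83
APC = C/Y = 6405.83/8573 = 0.747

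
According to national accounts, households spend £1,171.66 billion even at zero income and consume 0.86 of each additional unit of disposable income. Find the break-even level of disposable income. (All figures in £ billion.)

Y = 8369

At break-even, C = Y: 1171.66 + 0.86Y = Y
0.14Y = 1171.66, so Y = 1171.66/0.14 = 8369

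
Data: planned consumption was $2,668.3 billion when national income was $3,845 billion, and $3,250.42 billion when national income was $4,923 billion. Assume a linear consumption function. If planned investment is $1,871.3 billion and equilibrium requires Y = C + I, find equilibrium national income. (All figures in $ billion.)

MPC = (3250.42 − 2668.3)/(4923 − 3845) = 582.12/1078 = 0.54
a = 2668.3 − 0.54(3845) = 592
Equilibrium: Y = 592 + 0.54Y + 1871.3
0.46Y = 2463.3, so Y = 2463.3/0.46 = 5355

Y = 5355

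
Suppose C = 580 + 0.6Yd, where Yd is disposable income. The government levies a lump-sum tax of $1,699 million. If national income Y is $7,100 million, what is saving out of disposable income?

S = 1580.4

Yd = Y − T = 7100 − 1699 = 5401
C = 580 + 0.6(5401) = 580 + 3240.6 = 3820.6
S = Yd − C = 5401 − 3820.6 = 1580.4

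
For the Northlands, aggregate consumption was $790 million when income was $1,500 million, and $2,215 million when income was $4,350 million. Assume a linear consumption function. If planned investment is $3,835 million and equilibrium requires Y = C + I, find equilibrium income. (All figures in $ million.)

MPC = (2215 − 790)/(4350 − 1500) = 1425/2850 = 0.5
a = 790 − 0.5(1500) = 40
Equilibrium: Y = 40 + 0.5Y + 3835
0.5Y = 3875, so Y = 3875/0.5 = 7750

Y = 7750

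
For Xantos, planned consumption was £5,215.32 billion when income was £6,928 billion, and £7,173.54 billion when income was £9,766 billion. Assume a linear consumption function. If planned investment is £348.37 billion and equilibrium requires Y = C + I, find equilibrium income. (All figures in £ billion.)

MPC = (7173.54 − 5215.32)/(9766 − 6928) = 1958.22/2838 = 0.69
a = 5215.32 − 0.69(6928) = 435
Equilibrium: Y = 435 + 0.69Y + 348.37
0.31Y = 783.37, so Y = 783.37/0.31 = 2527

Y = 2527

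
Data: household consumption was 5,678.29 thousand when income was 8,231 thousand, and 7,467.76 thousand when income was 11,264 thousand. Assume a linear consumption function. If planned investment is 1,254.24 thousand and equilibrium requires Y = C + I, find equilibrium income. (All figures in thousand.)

Y = 5064

MPC = (7467.76 − 5678.29)/(11264 − 8231) = 1789.47/3033 = 0.59
a = 5678.29 − 0.59(8231) = 822
Equilibrium: Y = 822 + 0.59Y + 1254.24
0.41Y = 2076.24, so Y = 2076.24/0.41 = 5064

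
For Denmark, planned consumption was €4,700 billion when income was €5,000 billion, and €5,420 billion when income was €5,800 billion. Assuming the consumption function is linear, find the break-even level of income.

MPC = (5420 − 4700)/(5800 − 5000) = 720/800 = 0.9
a = 4700 − 0.9(5000) = 4700 − 4500 = 200
Break-even: Y = a/(1−MPC) = 200/0.1 = 2000

Y = 2000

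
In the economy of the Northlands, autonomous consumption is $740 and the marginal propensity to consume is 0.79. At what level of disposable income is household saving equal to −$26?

Y = 3400

S = Y − C = -740 + 0.21Y
-740 + 0.21Y = -26, so 0.21Y = 714 and Y = 3400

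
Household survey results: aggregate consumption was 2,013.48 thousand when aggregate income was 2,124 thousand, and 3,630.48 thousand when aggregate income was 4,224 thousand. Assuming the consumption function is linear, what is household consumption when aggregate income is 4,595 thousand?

MPC = (3630.48 − 2013.48)/(4224 − 2124) = 1617/2100 = 0.77
a = 2013.48 − 0.77(2124) = 2013.48 − 1635.48 = 378
C = 378 + 0.77(4595) = 378 + 3538.15 = 3916.15

C = 3916.15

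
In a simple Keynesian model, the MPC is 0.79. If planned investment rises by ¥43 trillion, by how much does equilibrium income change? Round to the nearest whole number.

The multiplier is 1/(1 − MPC) = 1/0.21.
ΔY = 43/0.21 = 204.76 ≈ 205

ΔY ≈ 205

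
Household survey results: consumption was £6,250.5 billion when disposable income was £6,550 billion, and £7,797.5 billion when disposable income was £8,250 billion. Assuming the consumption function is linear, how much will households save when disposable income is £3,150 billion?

MPC = (7797.5 − 6250.5)/(8250 − 6550) = 1547/1700 = 0.91
a = 6250.5 − 0.91(6550) = 6250.5 − 5960.5 = 290
C = 290 + 0.91(3150) = 3156.5
S = 3150 − 3156.5 = -6.5

S = -6.5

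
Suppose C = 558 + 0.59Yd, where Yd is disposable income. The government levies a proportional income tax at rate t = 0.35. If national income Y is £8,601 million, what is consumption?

Yd = (1 − 0.35)(8601) = 0.65(8601) = 5590.65
C = 558 + 0.59(5590.65) = 558 + 3298.4835 = 3856.4835

C = 3856.4835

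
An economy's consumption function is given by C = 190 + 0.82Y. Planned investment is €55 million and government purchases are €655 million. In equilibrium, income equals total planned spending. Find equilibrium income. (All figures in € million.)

Y = C + I + G = 190 + 0.82Y + 55 + 655
Y − 0.82Y = 900
0.18Y = 900, so Y = 900/0.18 = 5000

Y = 5000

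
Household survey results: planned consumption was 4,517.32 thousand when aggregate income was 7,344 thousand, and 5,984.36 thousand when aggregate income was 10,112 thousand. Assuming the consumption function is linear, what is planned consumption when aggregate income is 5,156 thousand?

MPC = (5984.36 − 4517.32)/(10112 − 7344) = 1467.04/2768 = 0.53
a = 4517.32 − 0.53(7344) = 4517.32 − 3892.32 = 625
C = 625 + 0.53(5156) = 625 + 2732.68 = 3357.68

C = 3357.68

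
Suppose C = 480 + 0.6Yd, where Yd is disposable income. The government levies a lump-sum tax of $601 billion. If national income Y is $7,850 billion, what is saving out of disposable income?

Yd = Y − T = 7850 − 601 = 7249
C = 480 + 0.6(7249) = 480 + 4349.4 = 4829.4
S = Yd − C = 7249 − 4829.4 = 2419.6

S = 2419.6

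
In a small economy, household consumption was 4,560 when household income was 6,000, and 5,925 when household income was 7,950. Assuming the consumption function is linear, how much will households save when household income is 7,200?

S = 1800

MPC = (5925 − 4560)/(7950 − 6000) = 1365/1950 = 0.7
a = 4560 − 0.7(6000) = 4560 − 4200 = 360
C = 360 + 0.7(7200) = 5400
S = 7200 − 5400 = 1800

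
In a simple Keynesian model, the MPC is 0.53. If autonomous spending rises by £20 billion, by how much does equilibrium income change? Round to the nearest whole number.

ΔY ≈ 43

The multiplier is 1/(1 − MPC) = 1/0.47.
ΔY = 20/0.47 = 42.55 ≈ 43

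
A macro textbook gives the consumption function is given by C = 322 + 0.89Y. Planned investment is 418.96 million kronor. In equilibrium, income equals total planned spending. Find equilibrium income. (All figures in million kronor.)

Y = 6736

Y = C + I = 322 + 0.89Y + 418.96
Y − 0.89Y = 740.96
0.11Y = 740.96, so Y = 740.96/0.11 = 6736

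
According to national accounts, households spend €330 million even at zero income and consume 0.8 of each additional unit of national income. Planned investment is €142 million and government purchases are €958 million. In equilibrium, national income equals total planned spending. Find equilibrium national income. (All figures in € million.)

Y = C + I + G = 330 + 0.8Y + 142 + 958
Y − 0.8Y = 1430
0.2Y = 1430, so Y = 1430/0.2 = 7150

Y = 7150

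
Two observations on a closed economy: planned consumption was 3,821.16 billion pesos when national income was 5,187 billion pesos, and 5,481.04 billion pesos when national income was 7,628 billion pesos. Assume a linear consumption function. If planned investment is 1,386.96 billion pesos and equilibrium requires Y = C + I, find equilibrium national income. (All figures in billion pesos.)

MPC = (5481.04 − 3821.16)/(7628 − 5187) = 1659.88/2441 = 0.68
a = 3821.16 − 0.68(5187) = 294
Equilibrium: Y = 294 + 0.68Y + 1386.96
0.32Y = 1680.96, so Y = 1680.96/0.32 = 5253

Y = 5253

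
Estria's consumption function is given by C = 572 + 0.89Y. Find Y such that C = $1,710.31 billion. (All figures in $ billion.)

Y = 1279

572 + 0.89Y = 1710.31
0.89Y = 1138.31, so Y = 1138.31/0.89 = 1279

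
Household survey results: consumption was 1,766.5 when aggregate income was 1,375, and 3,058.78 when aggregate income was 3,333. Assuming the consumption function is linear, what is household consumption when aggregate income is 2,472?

MPC = (3058.78 − 1766.5)/(3333 − 1375) = 1292.28/1958 = 0.66
a = 1766.5 − 0.66(1375) = 1766.5 − 907.5 = 859
C = 859 + 0.66(2472) = 859 + 1631.52 = 2490.52

C = 2490.52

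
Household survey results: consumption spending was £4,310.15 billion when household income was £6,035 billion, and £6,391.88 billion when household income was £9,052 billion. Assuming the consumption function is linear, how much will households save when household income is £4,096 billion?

S = 1123.76

MPC = (6391.88 − 4310.15)/(9052 − 6035) = 2081.73/3017 = 0.69
a = 4310.15 − 0.69(6035) = 4310.15 − 4164.15 = 146
C = 146 + 0.69(4096) = 2972.24
S = 4096 − 2972.24 = 1123.76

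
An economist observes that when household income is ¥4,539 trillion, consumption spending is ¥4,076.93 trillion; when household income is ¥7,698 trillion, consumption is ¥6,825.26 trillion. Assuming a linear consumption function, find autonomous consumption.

MPC = ΔC/ΔY = (6825.26 − 4076.93)/(7698 − 4539) = 2748.33/3159 = 0.87
a = C − MPC·Y = 4076.93 − 0.87(4539) = 4076.93 − 3948.93 = 128

a = 128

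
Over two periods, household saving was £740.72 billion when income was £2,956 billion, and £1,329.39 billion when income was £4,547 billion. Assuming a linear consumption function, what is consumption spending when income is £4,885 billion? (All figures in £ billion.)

C = 3430.55

MPS = ΔS/ΔY = (1329.39 − 740.72)/(4547 − 2956) = 588.67/1591 = 0.37
MPC = 1 − MPS = 0.63
Autonomous saving = 740.72 − 0.37(2956) = -353, so a = 353
C = 353 + 0.63(4885) = 353 + 3077.55 = 3430.55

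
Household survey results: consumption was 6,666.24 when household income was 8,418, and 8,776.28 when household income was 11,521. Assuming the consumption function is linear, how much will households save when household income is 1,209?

MPC = (8776.28 − 6666.24)/(11521 − 8418) = 2110.04/3103 = 0.68
a = 6666.24 − 0.68(8418) = 6666.24 − 5724.24 = 942
C = 942 + 0.68(1209) = 1764.12
S = 1209 − 1764.12 = -555.12

S = -555.12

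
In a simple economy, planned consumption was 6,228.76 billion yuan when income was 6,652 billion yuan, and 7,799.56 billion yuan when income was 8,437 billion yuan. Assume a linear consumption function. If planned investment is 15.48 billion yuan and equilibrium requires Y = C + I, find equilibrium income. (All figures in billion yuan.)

Y = 3254

MPC = (7799.56 − 6228.76)/(8437 − 6652) = 1570.8/1785 = 0.88
a = 6228.76 − 0.88(6652) = 375
Equilibrium: Y = 375 + 0.88Y + 15.48
0.12Y = 390.48, so Y = 390.48/0.12 = 3254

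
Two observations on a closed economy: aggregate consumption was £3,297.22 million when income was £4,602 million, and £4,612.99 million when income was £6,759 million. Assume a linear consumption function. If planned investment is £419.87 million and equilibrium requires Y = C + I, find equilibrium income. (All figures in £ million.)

MPC = (4612.99 − 3297.22)/(6759 − 4602) = 1315.77/2157 = 0.61
a = 3297.22 − 0.61(4602) = 490
Equilibrium: Y = 490 + 0.61Y + 419.87
0.39Y = 909.87, so Y = 909.87/0.39 = 2333

Y = 2333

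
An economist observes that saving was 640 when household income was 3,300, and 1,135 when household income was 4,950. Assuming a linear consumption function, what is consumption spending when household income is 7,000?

C = 5250

MPS = ΔS/ΔY = (1135 − 640)/(4950 − 3300) = 495/1650 = 0.3
MPC = 1 − MPS = 0.7
Autonomous saving = 640 − 0.3(3300) = -350, so a = 350
C = 350 + 0.7(7000) = 350 + 4900 = 5250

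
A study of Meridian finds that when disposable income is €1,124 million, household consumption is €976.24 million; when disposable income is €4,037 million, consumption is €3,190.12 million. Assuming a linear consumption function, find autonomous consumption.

MPC = ΔC/ΔY = (3190.12 − 976.24)/(4037 − 1124) = 2213.88/2913 = 0.76
a = C − MPC·Y = 976.24 − 0.76(1124) = 976.24 − 854.24 = 122

a = 122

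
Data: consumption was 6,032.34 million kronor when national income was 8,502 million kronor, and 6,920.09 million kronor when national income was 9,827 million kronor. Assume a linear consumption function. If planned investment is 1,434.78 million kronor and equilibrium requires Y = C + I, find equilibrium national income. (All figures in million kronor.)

MPC = (6920.09 − 6032.34)/(9827 − 8502) = 887.75/1325 = 0.67
a = 6032.34 − 0.67(8502) = 336
Equilibrium: Y = 336 + 0.67Y + 1434.78
0.33Y = 1770.78, so Y = 1770.78/0.33 = 5366

Y = 5366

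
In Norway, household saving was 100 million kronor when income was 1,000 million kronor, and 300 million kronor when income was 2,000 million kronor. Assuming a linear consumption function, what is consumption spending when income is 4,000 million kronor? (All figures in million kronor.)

C = 3300

MPS = ΔS/ΔY = (300 − 100)/(2000 − 1000) = 200/1000 = 0.2
MPC = 1 − MPS = 0.8
Autonomous saving = 100 − 0.2(1000) = -100, so a = 100
C = 100 + 0.8(4000) = 100 + 3200 = 3300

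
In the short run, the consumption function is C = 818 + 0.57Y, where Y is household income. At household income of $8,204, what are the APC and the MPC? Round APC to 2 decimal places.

MPC = 0.57 (the slope of the consumption function)
C = 818 + 0.57(8204) = 5494.28, so APC = 5494.28/8204 = 0.67

APC = 0.67; MPC = 0.57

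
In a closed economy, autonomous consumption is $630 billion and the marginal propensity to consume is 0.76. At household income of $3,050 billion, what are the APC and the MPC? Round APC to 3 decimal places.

MPC = 0.76 (the slope of the consumption function)
C = 630 + 0.76(3050) = 2948, so APC = 2948/3050 = 0.967

APC = 0.967; MPC = 0.76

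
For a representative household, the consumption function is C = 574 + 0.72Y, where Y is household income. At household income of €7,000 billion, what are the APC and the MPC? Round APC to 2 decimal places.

APC = 0.80; MPC = 0.72

MPC = 0.72 (the slope of the consumption function)
C = 574 + 0.72(7000) = 5614, so APC = 5614/7000 = 0.80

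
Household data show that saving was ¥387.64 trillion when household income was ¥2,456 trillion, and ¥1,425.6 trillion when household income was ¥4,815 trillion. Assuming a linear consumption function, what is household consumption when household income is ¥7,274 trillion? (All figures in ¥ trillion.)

MPS = ΔS/ΔY = (1425.6 − 387.64)/(4815 − 2456) = 1037.96/2359 = 0.44
MPC = 1 − MPS = 0.56
Autonomous saving = 387.64 − 0.44(2456) = -693, so a = 693
C = 693 + 0.56(7274) = 693 + 4073.44 = 4766.44

C = 4766.44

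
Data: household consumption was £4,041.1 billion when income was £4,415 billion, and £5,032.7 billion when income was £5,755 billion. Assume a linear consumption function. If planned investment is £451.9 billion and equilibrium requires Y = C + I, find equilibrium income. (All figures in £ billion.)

MPC = (5032.7 − 4041.1)/(5755 − 4415) = 991.6/1340 = 0.74
a = 4041.1 − 0.74(4415) = 774
Equilibrium: Y = 774 + 0.74Y + 451.9
0.26Y = 1225.9, so Y = 1225.9/0.26 = 4715

Y = 4715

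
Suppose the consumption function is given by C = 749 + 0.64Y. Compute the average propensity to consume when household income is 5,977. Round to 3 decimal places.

APC = 0.765

C = 749 + 0.64(5977) = 4574.28
APC = C/Y = 4574.28/5977 = 0.765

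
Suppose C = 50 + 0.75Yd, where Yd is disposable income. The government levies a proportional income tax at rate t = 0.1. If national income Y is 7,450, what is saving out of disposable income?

Yd = (1 − 0.1)(7450) = 0.9(7450) = 6705
C = 50 + 0.75(6705) = 50 + 5028.75 = 5078.75
S = Yd − C = 6705 − 5078.75 = 1626.25

S = 1626.25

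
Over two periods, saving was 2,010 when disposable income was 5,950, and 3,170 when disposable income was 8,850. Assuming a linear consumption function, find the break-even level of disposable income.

Y = 925

MPS = ΔS/ΔY = (3170 − 2010)/(8850 − 5950) = 1160/2900 = 0.4
MPC = 1 − MPS = 0.6
From S(5950) = 2010: −a + 0.4(5950) = 2010, so a = 2380 − 2010 = 370
Break-even (S = 0): Y = a/MPS = 370/0.4 = 925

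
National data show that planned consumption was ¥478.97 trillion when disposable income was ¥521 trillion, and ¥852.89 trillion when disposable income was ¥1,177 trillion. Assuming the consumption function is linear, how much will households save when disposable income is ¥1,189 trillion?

MPC = (852.89 − 478.97)/(1177 − 521) = 373.92/656 = 0.57
a = 478.97 − 0.57(521) = 478.97 − 296.97 = 182
C = 182 + 0.57(1189) = 859.73
S = 1189 − 859.73 = 329.27

S = 329.27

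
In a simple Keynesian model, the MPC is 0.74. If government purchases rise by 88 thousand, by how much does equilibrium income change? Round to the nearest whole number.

ΔY ≈ 338

The multiplier is 1/(1 − MPC) = 1/0.26.
ΔY = 88/0.26 = 338.46 ≈ 338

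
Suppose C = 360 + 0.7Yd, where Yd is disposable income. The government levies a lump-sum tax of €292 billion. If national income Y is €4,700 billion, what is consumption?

C = 3445.6

Yd = Y − T = 4700 − 292 = 4408
C = 360 + 0.7(4408) = 360 + 3085.6 = 3445.6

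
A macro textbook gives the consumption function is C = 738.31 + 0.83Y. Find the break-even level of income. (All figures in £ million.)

Y = 4343

At break-even, C = Y: 738.31 + 0.83Y = Y
0.17Y = 738.31, so Y = 738.31/0.17 = 4343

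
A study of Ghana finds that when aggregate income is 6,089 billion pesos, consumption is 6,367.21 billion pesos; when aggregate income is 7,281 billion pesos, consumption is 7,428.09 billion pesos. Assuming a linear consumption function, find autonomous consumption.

MPC = ΔC/ΔY = (7428.09 − 6367.21)/(7281 − 6089) = 1060.88/1192 = 0.89
a = C − MPC·Y = 6367.21 − 0.89(6089) = 6367.21 − 5419.21 = 948

a = 948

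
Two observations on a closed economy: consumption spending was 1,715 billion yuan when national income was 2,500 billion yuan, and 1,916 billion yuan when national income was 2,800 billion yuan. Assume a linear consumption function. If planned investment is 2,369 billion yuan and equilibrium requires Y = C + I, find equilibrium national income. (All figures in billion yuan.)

MPC = (1916 − 1715)/(2800 − 2500) = 201/300 = 0.67
a = 1715 − 0.67(2500) = 40
Equilibrium: Y = 40 + 0.67Y + 2369
0.33Y = 2409, so Y = 2409/0.33 = 7300

Y = 7300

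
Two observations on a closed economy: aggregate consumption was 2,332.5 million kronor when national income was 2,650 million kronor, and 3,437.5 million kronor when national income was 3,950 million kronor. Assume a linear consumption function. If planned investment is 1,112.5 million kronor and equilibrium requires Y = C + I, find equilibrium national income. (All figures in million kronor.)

Y = 7950

MPC = (3437.5 − 2332.5)/(3950 − 2650) = 1105/1300 = 0.85
a = 2332.5 − 0.85(2650) = 80
Equilibrium: Y = 80 + 0.85Y + 1112.5
0.15Y = 1192.5, so Y = 1192.5/0.15 = 7950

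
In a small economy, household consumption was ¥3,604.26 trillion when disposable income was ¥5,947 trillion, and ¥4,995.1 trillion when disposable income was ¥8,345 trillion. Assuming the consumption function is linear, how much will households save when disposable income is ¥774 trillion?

S = 170.08

MPC = (4995.1 − 3604.26)/(8345 − 5947) = 1390.84/2398 = 0.58
a = 3604.26 − 0.58(5947) = 3604.26 − 3449.26 = 155
C = 155 + 0.58(774) = 603.92
S = 774 − 603.92 = 170.08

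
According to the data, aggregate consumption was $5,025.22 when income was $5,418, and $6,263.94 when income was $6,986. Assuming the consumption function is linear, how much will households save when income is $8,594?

MPC = (6263.94 − 5025.22)/(6986 − 5418) = 1238.72/1568 = 0.79
a = 5025.22 − 0.79(5418) = 5025.22 − 4280.22 = 745
C = 745 + 0.79(8594) = 7534.26
S = 8594 − 7534.26 = 1059.74

S = 1059.74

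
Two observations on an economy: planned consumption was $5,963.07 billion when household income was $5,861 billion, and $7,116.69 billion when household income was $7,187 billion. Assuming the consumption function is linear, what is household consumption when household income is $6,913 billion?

MPC = (7116.69 − 5963.07)/(7187 − 5861) = 1153.62/1326 = 0.87
a = 5963.07 − 0.87(5861) = 5963.07 − 5099.07 = 864
C = 864 + 0.87(6913) = 864 + 6014.31 = 6878.31

C = 6878.31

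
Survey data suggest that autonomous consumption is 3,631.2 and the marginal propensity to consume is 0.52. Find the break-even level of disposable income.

Y = 7565

At break-even, C = Y: 3631.2 + 0.52Y = Y
0.48Y = 3631.2, so Y = 3631.2/0.48 = 7565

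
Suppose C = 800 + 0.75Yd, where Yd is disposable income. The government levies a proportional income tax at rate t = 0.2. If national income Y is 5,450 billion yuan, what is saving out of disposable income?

Yd = (1 − 0.2)(5450) = 0.8(5450) = 4360
C = 800 + 0.75(4360) = 800 + 3270 = 4070
S = Yd − C = 4360 − 4070 = 290

S = 290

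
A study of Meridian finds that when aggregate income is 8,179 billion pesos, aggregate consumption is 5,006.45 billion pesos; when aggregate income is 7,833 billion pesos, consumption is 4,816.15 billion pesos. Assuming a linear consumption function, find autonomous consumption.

a = 508

MPC = ΔC/ΔY = (5006.45 − 4816.15)/(8179 − 7833) = 190.3/346 = 0.55
a = C − MPC·Y = 4816.15 − 0.55(7833) = 4816.15 − 4308.15 = 508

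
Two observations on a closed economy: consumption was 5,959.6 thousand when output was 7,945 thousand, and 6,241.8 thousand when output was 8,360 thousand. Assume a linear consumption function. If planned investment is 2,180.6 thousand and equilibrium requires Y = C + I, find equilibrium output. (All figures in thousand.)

MPC = (6241.8 − 5959.6)/(8360 − 7945) = 282.2/415 = 0.68
a = 5959.6 − 0.68(7945) = 557
Equilibrium: Y = 557 + 0.68Y + 2180.6
0.32Y = 2737.6, so Y = 2737.6/0.32 = 8555

Y = 8555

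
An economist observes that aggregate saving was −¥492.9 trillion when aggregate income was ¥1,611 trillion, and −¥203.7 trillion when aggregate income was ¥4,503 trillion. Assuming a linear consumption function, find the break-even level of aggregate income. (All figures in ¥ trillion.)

MPS = ΔS/ΔY = (-203.7 − (-492.9))/(4503 − 1611) = 289.2/2892 = 0.1
MPC = 1 − MPS = 0.9
From S(1611) = -492.9: −a + 0.1(1611) = -492.9, so a = 161.1 − (-492.9) = 654
Break-even (S = 0): Y = a/MPS = 654/0.1 = 6540

Y = 6540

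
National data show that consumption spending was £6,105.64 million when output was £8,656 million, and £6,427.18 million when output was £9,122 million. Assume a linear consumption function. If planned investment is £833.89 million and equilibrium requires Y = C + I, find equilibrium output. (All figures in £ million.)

MPC = (6427.18 − 6105.64)/(9122 − 8656) = 321.54/466 = 0.69
a = 6105.64 − 0.69(8656) = 133
Equilibrium: Y = 133 + 0.69Y + 833.89
0.31Y = 966.89, so Y = 966.89/0.31 = 3119

Y = 3119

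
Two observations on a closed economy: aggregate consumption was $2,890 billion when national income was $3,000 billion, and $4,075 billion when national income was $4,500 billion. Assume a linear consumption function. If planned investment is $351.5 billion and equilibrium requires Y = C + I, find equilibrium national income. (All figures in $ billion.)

Y = 4150

MPC = (4075 − 2890)/(4500 − 3000) = 1185/1500 = 0.79
a = 2890 − 0.79(3000) = 520
Equilibrium: Y = 520 + 0.79Y + 351.5
0.21Y = 871.5, so Y = 871.5/0.21 = 4150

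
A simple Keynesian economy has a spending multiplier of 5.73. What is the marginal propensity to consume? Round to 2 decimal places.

MPC = 0.83

k = 1/(1 − MPC), so 1 − MPC = 1/k = 1/5.73 = 0.1745
MPC = 1 − 0.1745 = 0.83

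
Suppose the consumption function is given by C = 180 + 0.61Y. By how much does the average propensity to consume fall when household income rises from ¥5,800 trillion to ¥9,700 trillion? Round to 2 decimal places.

ΔAPC = 0.01

At Y = 5800: C = 180 + 0.61(5800) = 3718, APC = 3718/5800 = 0.641
At Y = 9700: C = 6097, APC = 6097/9700 = 0.629
Fall in APC = 0.641 − 0.629 = 0.012 ≈ 0.01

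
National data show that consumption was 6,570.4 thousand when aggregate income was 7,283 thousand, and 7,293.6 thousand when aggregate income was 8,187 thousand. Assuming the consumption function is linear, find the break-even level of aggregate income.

Y = 3720

MPC = (7293.6 − 6570.4)/(8187 − 7283) = 723.2/904 = 0.8
a = 6570.4 − 0.8(7283) = 6570.4 − 5826.4 = 744
Break-even: Y = a/(1−MPC) = 744/0.2 = 3720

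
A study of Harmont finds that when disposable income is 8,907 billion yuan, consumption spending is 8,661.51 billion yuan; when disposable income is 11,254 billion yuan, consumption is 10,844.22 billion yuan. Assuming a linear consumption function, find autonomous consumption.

a = 378

MPC = ΔC/ΔY = (10844.22 − 8661.51)/(11254 − 8907) = 2182.71/2347 = 0.93
a = C − MPC·Y = 8661.51 − 0.93(8907) = 8661.51 − 8283.51 = 378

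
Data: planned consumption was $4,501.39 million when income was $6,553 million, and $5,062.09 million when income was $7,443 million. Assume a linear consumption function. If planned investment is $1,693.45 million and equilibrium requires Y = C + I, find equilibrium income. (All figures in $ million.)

MPC = (5062.09 − 4501.39)/(7443 − 6553) = 560.7/890 = 0.63
a = 4501.39 − 0.63(6553) = 373
Equilibrium: Y = 373 + 0.63Y + 1693.45
0.37Y = 2066.45, so Y = 2066.45/0.37 = 5585

Y = 5585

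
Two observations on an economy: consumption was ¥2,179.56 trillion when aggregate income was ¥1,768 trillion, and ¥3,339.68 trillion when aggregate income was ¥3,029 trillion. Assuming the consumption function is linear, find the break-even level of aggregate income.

MPC = (3339.68 − 2179.56)/(3029 − 1768) = 1160.12/1261 = 0.92
a = 2179.56 − 0.92(1768) = 2179.56 − 1626.56 = 553
Break-even: Y = a/(1−MPC) = 553/0.08 = 6912.5

Y = 6912.5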